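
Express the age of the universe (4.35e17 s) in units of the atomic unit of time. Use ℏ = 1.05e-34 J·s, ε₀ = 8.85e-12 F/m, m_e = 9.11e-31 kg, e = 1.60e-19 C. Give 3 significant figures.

atomic unit of time: τ_au = (4πε₀)²ℏ³/(m_e e⁴) = 2.40e-17 s.
4.35e17 / 2.40e-17 = 1.81e34

1.81e34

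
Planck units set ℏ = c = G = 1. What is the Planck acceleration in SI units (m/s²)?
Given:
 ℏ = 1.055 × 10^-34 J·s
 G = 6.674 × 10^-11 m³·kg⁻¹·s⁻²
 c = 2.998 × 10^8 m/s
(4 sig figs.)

The unique combination of the constants set to 1 with dimensions of acceleration is a_P = √(c⁷/(ℏG)).
  = √(3.092 × 10^103)
  = 5.560 × 10^51 m/s²

5.560 × 10^51 m/s²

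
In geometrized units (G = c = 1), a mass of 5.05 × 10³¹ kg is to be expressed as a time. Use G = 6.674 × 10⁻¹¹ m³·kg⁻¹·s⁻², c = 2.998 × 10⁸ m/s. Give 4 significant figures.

1.251 × 10⁻⁴ s

Mass → time via G/c³.
5.05 × 10³¹ kg × (G/c³) = 1.251 × 10⁻⁴ s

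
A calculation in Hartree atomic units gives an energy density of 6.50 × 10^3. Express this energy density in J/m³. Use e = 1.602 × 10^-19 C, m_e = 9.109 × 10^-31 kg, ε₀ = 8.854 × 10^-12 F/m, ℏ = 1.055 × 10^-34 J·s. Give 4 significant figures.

One atomic unit of energy density: u_au = E_h/a₀³ = m_e⁴e¹⁰/((4πε₀)⁵ℏ⁸) = 2.929 × 10^13 J/m³.
6.50 × 10^3 × 2.929 × 10^13 J/m³ = 1.904 × 10^17 J/m³

1.904 × 10^17 J/m³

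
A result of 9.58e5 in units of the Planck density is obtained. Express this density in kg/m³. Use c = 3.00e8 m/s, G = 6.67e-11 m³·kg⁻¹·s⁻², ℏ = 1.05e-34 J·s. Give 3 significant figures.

One Planck density: ρ_P = c⁵/(ℏG²) = 5.20e96 kg/m³.
9.58e5 × 5.20e96 kg/m³ = 4.98e102 kg/m³

4.98e102 kg/m³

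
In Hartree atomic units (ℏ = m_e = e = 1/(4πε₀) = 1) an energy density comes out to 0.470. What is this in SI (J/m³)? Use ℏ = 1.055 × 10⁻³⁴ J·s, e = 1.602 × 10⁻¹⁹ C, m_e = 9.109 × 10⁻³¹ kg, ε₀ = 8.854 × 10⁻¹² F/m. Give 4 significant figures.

1.377 × 10¹³ J/m³

One atomic unit of energy density: u_au = E_h/a₀³ = m_e⁴e¹⁰/((4πε₀)⁵ℏ⁸) = 2.929 × 10¹³ J/m³.
0.470 × 2.929 × 10¹³ J/m³ = 1.377 × 10¹³ J/m³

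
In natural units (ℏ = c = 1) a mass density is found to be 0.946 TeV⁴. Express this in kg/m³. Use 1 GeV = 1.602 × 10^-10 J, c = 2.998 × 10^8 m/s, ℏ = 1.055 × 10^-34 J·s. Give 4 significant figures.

Mass density is [E]/(c²[L]³) = [E]⁴/(ℏ³c⁵).
1 GeV⁴ → 1/(ℏ³c⁵) × (1 GeV in J)⁴ = 2.316 × 10^20 kg/m³.
Convert the energy scale: 0.946 TeV⁴ = 9.46 × 10^11 GeV⁴.
Result: 9.46 × 10^11 × 2.316 × 10^20 = 2.191 × 10^32 kg/m³.

2.191 × 10^32 kg/m³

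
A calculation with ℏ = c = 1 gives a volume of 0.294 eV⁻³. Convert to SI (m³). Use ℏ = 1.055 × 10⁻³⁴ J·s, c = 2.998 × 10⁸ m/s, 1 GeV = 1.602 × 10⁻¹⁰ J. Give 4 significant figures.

Volume is [L]³ = [E]⁻³·(ℏc)³.
1 GeV⁻³ → (ℏc)³ × (1 GeV in J)⁻³ = 7.696 × 10⁻⁴⁸ m³.
Convert the energy scale: 0.294 eV⁻³ = 2.94 × 10²⁶ GeV⁻³.
Result: 2.94 × 10²⁶ × 7.696 × 10⁻⁴⁸ = 2.263 × 10⁻²¹ m³.

2.263 × 10⁻²¹ m³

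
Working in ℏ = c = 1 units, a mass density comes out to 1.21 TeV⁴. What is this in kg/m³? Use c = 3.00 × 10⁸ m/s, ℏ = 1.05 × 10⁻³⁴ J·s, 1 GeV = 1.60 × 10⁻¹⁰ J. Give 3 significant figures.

Mass density is [E]/(c²[L]³) = [E]⁴/(ℏ³c⁵).
1 GeV⁴ → 1/(ℏ³c⁵) × (1 GeV in J)⁴ = 2.33 × 10²⁰ kg/m³.
Convert the energy scale: 1.21 TeV⁴ = 1.21 × 10¹² GeV⁴.
Result: 1.21 × 10¹² × 2.33 × 10²⁰ = 2.82 × 10³² kg/m³.

2.82 × 10³² kg/m³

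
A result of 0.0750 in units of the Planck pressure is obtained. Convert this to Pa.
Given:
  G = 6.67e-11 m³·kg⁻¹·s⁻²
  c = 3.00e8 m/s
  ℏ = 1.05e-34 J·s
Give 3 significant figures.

One Planck pressure: p_P = c⁷/(ℏG²) = 4.68e113 Pa.
0.0750 × 4.68e113 Pa = 3.51e112 Pa

3.51e112 Pa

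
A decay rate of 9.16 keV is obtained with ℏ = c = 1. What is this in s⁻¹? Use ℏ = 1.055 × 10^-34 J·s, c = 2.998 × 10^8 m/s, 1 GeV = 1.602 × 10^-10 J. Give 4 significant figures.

1.391 × 10^19 s⁻¹

A rate is [E]/ℏ; divide by ℏ.
1 GeV → 1/ℏ × (1 GeV in J) = 1.518 × 10^24 s⁻¹.
Convert the energy scale: 9.16 keV = 9.16 × 10^-6 GeV.
Result: 9.16 × 10^-6 × 1.518 × 10^24 = 1.391 × 10^19 s⁻¹.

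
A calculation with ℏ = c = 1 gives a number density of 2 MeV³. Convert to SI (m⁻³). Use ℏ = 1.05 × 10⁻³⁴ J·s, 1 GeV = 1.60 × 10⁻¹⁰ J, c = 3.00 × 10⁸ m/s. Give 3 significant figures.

Number density is [L]⁻³ = [E]³/(ℏc)³.
1 GeV³ → 1/(ℏc)³ × (1 GeV in J)³ = 1.31 × 10⁴⁷ m⁻³.
Convert the energy scale: 2 MeV³ = 2.00 × 10⁻⁹ GeV³.
Result: 2.00 × 10⁻⁹ × 1.31 × 10⁴⁷ = 2.62 × 10³⁸ m⁻³.

2.62 × 10³⁸ m⁻³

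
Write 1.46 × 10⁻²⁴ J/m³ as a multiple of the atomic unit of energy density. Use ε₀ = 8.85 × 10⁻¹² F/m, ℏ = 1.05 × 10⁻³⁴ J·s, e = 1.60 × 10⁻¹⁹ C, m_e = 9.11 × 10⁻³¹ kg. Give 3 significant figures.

atomic unit of energy density: u_au = E_h/a₀³ = m_e⁴e¹⁰/((4πε₀)⁵ℏ⁸) = 3.01 × 10¹³ J/m³.
1.46 × 10⁻²⁴ / 3.01 × 10¹³ = 4.85 × 10⁻³⁸

4.85 × 10⁻³⁸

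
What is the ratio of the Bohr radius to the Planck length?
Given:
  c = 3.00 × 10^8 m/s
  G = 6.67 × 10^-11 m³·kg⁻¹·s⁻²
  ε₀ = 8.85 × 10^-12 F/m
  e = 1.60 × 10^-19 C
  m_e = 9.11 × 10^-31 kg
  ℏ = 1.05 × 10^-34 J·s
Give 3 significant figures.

3.26 × 10^24

Bohr radius: a₀ = 4πε₀ℏ²/(m_e e²) = 5.26 × 10^-11 m
Planck length: ℓ_P = √(ℏG/c³) = 1.61 × 10^-35 m
ratio = 5.26 × 10^-11 / 1.61 × 10^-35 = 3.26 × 10^24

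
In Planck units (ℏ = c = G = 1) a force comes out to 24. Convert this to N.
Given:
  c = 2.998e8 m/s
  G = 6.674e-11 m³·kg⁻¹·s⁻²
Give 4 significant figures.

One Planck force: F_P = c⁴/G = 1.210e44 N.
24 × 1.210e44 N = 2.905e45 N

2.905e45 N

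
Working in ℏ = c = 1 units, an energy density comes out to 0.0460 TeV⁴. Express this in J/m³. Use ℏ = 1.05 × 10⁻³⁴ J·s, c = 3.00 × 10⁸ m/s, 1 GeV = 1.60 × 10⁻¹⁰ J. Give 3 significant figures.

[E]/[L]³ = [E]⁴/(ℏc)³; restore (ℏc)⁻³.
1 GeV⁴ → 1/(ℏc)³ × (1 GeV in J)⁴ = 2.10 × 10³⁷ J/m³.
Convert the energy scale: 0.0460 TeV⁴ = 4.60 × 10¹⁰ GeV⁴.
Result: 4.60 × 10¹⁰ × 2.10 × 10³⁷ = 9.65 × 10⁴⁷ J/m³.

9.65 × 10⁴⁷ J/m³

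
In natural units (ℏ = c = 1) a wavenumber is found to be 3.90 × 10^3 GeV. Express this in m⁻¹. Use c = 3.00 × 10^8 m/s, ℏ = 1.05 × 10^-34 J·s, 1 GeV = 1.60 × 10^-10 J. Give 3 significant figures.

1.98 × 10^19 m⁻¹

Inverse length is [E]/(ℏc).
1 GeV → 1/(ℏc) × (1 GeV in J) = 5.08 × 10^15 m⁻¹.
Result: 3.90 × 10^3 × 5.08 × 10^15 = 1.98 × 10^19 m⁻¹.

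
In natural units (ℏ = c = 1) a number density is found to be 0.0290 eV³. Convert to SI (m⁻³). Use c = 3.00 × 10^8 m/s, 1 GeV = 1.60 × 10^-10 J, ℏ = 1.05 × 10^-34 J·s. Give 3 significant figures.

Number density is [L]⁻³ = [E]³/(ℏc)³.
1 GeV³ → 1/(ℏc)³ × (1 GeV in J)³ = 1.31 × 10^47 m⁻³.
Convert the energy scale: 0.0290 eV³ = 2.90 × 10^-29 GeV³.
Result: 2.90 × 10^-29 × 1.31 × 10^47 = 3.80 × 10^18 m⁻³.

3.80 × 10^18 m⁻³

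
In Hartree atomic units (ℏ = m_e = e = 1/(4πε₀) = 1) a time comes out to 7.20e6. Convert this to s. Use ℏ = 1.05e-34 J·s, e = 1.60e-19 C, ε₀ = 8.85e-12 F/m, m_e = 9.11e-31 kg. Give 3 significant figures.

One atomic unit of time: τ_au = (4πε₀)²ℏ³/(m_e e⁴) = 2.40e-17 s.
7.20e6 × 2.40e-17 s = 1.73e-10 s

1.73e-10 s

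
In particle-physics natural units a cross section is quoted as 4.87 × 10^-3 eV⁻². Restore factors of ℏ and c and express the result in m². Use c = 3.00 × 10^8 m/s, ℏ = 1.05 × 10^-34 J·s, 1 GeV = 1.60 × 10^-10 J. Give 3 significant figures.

1.89 × 10^-16 m²

Area is [L]² = [E]⁻²·(ℏc)²; restore (ℏc)².
1 GeV⁻² → (ℏc)² × (1 GeV in J)⁻² = 3.88 × 10^-32 m².
Convert the energy scale: 4.87 × 10^-3 eV⁻² = 4.87 × 10^15 GeV⁻².
Result: 4.87 × 10^15 × 3.88 × 10^-32 = 1.89 × 10^-16 m².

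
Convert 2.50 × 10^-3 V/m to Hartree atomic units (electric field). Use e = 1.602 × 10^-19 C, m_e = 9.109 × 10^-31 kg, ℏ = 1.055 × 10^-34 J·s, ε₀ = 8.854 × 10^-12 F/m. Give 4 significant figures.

atomic unit of electric field: E_au = E_h/(e a₀) = m_e²e⁵/((4πε₀)³ℏ⁴) = 5.131 × 10^11 V/m.
2.50 × 10^-3 / 5.131 × 10^11 = 4.872 × 10^-15

4.872 × 10^-15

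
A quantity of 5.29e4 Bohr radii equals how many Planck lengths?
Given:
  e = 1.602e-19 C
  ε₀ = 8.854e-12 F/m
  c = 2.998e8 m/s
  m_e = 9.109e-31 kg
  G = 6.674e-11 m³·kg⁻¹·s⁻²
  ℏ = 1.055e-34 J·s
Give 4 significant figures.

1.734e29

Bohr radius: a₀ = 4πε₀ℏ²/(m_e e²) = 5.297e-11 m
Planck length: ℓ_P = √(ℏG/c³) = 1.616e-35 m
5.29e4 × 5.297e-11 / 1.616e-35 = 1.734e29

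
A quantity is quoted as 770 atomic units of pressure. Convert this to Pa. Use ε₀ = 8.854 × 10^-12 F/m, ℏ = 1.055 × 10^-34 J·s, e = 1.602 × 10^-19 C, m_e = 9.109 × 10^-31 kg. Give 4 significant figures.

One atomic unit of pressure: P_au = E_h/a₀³ = m_e⁴e¹⁰/((4πε₀)⁵ℏ⁸) = 2.929 × 10^13 Pa.
770 × 2.929 × 10^13 Pa = 2.255 × 10^16 Pa

2.255 × 10^16 Pa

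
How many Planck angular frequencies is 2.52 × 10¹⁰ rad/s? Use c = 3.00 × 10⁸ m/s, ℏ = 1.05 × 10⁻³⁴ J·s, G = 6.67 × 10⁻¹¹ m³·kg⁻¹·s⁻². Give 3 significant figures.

1.35 × 10⁻³³

Planck angular frequency: ω_P = √(c⁵/(ℏG)) = 1.86 × 10⁴³ rad/s.
2.52 × 10¹⁰ / 1.86 × 10⁴³ = 1.35 × 10⁻³³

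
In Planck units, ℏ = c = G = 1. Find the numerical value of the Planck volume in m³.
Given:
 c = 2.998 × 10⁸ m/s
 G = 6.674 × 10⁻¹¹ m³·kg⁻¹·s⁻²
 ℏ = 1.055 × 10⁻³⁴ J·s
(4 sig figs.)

Dimensional analysis gives V_P = (ℏG/c³)^(3/2).
  = √(1.784 × 10⁻²⁰⁹)
  = 4.224 × 10⁻¹⁰⁵ m³

4.224 × 10⁻¹⁰⁵ m³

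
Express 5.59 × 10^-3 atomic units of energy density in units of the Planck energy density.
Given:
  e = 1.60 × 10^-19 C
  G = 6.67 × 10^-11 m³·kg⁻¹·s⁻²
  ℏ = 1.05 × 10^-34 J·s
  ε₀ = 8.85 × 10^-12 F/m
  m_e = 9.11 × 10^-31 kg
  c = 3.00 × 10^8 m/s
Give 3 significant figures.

atomic unit of energy density: u_au = E_h/a₀³ = m_e⁴e¹⁰/((4πε₀)⁵ℏ⁸) = 3.01 × 10^13 J/m³
Planck energy density: u_P = c⁷/(ℏG²) = 4.68 × 10^113 J/m³
5.59 × 10^-3 × 3.01 × 10^13 / 4.68 × 10^113 = 3.60 × 10^-103

3.60 × 10^-103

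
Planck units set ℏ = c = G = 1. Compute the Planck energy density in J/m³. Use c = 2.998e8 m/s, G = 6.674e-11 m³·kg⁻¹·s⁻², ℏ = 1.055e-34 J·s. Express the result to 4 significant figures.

Dimensional analysis gives u_P = c⁷/(ℏG²).
  = 2.177e59 / 4.699e-55
  = 4.632e113 J/m³

4.632e113 J/m³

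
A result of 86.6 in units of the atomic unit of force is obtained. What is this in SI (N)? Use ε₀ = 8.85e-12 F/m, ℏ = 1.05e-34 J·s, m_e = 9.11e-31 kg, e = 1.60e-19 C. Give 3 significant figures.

One atomic unit of force: F_au = E_h/a₀ = m_e²e⁶/((4πε₀)³ℏ⁴) = 8.33e-8 N.
86.6 × 8.33e-8 N = 7.21e-6 N

7.21e-6 N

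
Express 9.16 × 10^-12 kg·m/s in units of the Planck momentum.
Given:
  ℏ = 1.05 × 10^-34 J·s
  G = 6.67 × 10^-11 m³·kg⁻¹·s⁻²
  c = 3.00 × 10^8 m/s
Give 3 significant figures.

1.41 × 10^-12

Planck momentum: p_P = √(ℏc³/G) = 6.52 kg·m/s.
9.16 × 10^-12 / 6.52 = 1.41 × 10^-12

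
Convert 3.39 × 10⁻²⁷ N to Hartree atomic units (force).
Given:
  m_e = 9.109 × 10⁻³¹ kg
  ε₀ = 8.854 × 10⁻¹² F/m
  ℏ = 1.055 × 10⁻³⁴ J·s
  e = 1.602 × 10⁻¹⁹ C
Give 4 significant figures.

4.124 × 10⁻²⁰

atomic unit of force: F_au = E_h/a₀ = m_e²e⁶/((4πε₀)³ℏ⁴) = 8.220 × 10⁻⁸ N.
3.39 × 10⁻²⁷ / 8.220 × 10⁻⁸ = 4.124 × 10⁻²⁰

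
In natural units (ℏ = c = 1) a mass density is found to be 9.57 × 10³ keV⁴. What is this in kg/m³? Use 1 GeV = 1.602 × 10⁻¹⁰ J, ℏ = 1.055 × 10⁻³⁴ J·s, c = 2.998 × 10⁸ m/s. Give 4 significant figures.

Mass density is [E]/(c²[L]³) = [E]⁴/(ℏ³c⁵).
1 GeV⁴ → 1/(ℏ³c⁵) × (1 GeV in J)⁴ = 2.316 × 10²⁰ kg/m³.
Convert the energy scale: 9.57 × 10³ keV⁴ = 9.57 × 10⁻²¹ GeV⁴.
Result: 9.57 × 10⁻²¹ × 2.316 × 10²⁰ = 2.216 kg/m³.

2.216 kg/m³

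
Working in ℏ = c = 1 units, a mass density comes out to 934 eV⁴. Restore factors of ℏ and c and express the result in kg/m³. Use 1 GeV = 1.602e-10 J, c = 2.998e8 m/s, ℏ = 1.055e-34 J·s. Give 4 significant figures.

2.163e-13 kg/m³

Mass density is [E]/(c²[L]³) = [E]⁴/(ℏ³c⁵).
1 GeV⁴ → 1/(ℏ³c⁵) × (1 GeV in J)⁴ = 2.316e20 kg/m³.
Convert the energy scale: 934 eV⁴ = 9.34e-34 GeV⁴.
Result: 9.34e-34 × 2.316e20 = 2.163e-13 kg/m³.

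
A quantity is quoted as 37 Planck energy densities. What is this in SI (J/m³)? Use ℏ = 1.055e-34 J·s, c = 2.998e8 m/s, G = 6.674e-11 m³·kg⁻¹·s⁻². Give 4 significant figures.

One Planck energy density: u_P = c⁷/(ℏG²) = 4.632e113 J/m³.
37 × 4.632e113 J/m³ = 1.714e115 J/m³

1.714e115 J/m³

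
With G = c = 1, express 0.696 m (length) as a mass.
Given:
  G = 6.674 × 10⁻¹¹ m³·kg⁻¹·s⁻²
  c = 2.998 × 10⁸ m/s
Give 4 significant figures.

Length → mass via c²/G.
0.696 m × (c²/G) = 9.373 × 10²⁶ kg

9.373 × 10²⁶ kg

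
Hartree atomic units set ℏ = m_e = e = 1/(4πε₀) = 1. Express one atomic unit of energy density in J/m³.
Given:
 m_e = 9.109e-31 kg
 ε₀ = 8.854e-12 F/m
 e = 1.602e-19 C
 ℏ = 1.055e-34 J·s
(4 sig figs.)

2.929e13 J/m³

The unique combination of the constants set to 1 with dimensions of energy density is u_au = E_h/a₀³ = m_e⁴e¹⁰/((4πε₀)⁵ℏ⁸).
E_h = 4.354e-18 J
a₀ = 5.297e-11 m
E_h/a₀³ = 2.929e13 J/m³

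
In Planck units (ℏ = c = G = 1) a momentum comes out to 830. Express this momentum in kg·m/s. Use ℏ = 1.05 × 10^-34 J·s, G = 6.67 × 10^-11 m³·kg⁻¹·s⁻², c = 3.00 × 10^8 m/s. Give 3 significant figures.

5.41 × 10^3 kg·m/s

One Planck momentum: p_P = √(ℏc³/G) = 6.52 kg·m/s.
830 × 6.52 kg·m/s = 5.41 × 10^3 kg·m/s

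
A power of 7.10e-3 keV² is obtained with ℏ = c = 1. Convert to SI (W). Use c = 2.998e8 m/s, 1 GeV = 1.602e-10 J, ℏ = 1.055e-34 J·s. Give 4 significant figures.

1.727 W

Power is [E]/[T] = [E]²/ℏ.
1 GeV² → 1/ℏ × (1 GeV in J)² = 2.433e14 W.
Convert the energy scale: 7.10e-3 keV² = 7.10e-15 GeV².
Result: 7.10e-15 × 2.433e14 = 1.727 W.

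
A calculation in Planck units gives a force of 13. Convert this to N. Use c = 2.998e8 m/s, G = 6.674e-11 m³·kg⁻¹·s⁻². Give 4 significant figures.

1.574e45 N

One Planck force: F_P = c⁴/G = 1.210e44 N.
13 × 1.210e44 N = 1.574e45 N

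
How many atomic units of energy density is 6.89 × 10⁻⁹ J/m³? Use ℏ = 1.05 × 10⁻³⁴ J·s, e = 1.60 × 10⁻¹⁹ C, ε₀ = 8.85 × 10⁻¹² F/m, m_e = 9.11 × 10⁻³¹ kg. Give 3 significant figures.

atomic unit of energy density: u_au = E_h/a₀³ = m_e⁴e¹⁰/((4πε₀)⁵ℏ⁸) = 3.01 × 10¹³ J/m³.
6.89 × 10⁻⁹ / 3.01 × 10¹³ = 2.29 × 10⁻²²

2.29 × 10⁻²²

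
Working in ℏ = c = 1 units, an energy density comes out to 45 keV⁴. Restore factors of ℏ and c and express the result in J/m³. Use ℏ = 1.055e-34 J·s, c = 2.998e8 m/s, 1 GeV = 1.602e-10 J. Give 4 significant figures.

9.367e14 J/m³

[E]/[L]³ = [E]⁴/(ℏc)³; restore (ℏc)⁻³.
1 GeV⁴ → 1/(ℏc)³ × (1 GeV in J)⁴ = 2.082e37 J/m³.
Convert the energy scale: 45 keV⁴ = 4.50e-23 GeV⁴.
Result: 4.50e-23 × 2.082e37 = 9.367e14 J/m³.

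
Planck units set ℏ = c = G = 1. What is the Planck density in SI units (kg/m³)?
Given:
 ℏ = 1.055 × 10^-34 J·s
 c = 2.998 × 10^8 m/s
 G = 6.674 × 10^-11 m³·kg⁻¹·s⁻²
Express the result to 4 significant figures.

5.154 × 10^96 kg/m³

Dimensional analysis gives ρ_P = c⁵/(ℏG²).
  = 2.422 × 10^42 / 4.699 × 10^-55
  = 5.154 × 10^96 kg/m³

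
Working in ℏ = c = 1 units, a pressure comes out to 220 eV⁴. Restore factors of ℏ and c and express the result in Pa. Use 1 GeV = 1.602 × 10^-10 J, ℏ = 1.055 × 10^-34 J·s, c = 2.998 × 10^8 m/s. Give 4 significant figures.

Pressure is [E]/[L]³ = [E]⁴/(ℏc)³.
1 GeV⁴ → 1/(ℏc)³ × (1 GeV in J)⁴ = 2.082 × 10^37 Pa.
Convert the energy scale: 220 eV⁴ = 2.20 × 10^-34 GeV⁴.
Result: 2.20 × 10^-34 × 2.082 × 10^37 = 4.580 × 10^3 Pa.

4.580 × 10^3 Pa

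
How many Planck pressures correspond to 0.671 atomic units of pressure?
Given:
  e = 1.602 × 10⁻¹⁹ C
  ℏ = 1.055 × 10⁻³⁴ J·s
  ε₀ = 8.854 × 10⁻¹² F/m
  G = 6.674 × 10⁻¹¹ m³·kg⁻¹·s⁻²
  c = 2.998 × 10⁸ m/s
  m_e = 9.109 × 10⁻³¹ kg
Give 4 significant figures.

4.243 × 10⁻¹⁰¹

atomic unit of pressure: P_au = E_h/a₀³ = m_e⁴e¹⁰/((4πε₀)⁵ℏ⁸) = 2.929 × 10¹³ Pa
Planck pressure: p_P = c⁷/(ℏG²) = 4.632 × 10¹¹³ Pa
0.671 × 2.929 × 10¹³ / 4.632 × 10¹¹³ = 4.243 × 10⁻¹⁰¹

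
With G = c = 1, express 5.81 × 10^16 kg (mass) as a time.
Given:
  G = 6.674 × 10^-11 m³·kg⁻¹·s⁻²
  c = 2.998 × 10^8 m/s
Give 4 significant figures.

1.439 × 10^-19 s

Mass → time via G/c³.
5.81 × 10^16 kg × (G/c³) = 1.439 × 10^-19 s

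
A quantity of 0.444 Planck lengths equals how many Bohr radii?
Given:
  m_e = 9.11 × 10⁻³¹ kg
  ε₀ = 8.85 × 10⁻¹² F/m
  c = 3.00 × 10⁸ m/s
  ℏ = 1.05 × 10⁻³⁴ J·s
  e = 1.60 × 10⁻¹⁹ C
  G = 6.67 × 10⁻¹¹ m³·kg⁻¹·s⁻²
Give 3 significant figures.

1.36 × 10⁻²⁵

Planck length: ℓ_P = √(ℏG/c³) = 1.61 × 10⁻³⁵ m
Bohr radius: a₀ = 4πε₀ℏ²/(m_e e²) = 5.26 × 10⁻¹¹ m
0.444 × 1.61 × 10⁻³⁵ / 5.26 × 10⁻¹¹ = 1.36 × 10⁻²⁵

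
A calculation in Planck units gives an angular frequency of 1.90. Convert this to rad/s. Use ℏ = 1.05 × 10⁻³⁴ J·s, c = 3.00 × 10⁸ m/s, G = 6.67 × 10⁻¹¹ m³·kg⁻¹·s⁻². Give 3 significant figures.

3.54 × 10⁴³ rad/s

One Planck angular frequency: ω_P = √(c⁵/(ℏG)) = 1.86 × 10⁴³ rad/s.
1.90 × 1.86 × 10⁴³ rad/s = 3.54 × 10⁴³ rad/s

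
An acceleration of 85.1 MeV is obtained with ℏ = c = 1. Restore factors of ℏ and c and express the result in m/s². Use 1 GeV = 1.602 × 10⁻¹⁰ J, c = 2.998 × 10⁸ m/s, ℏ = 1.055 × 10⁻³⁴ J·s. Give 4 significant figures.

Acceleration is [L]/[T]² = c·[E]/ℏ.
1 GeV → c/ℏ × (1 GeV in J) = 4.552 × 10³² m/s².
Convert the energy scale: 85.1 MeV = 0.0851 GeV.
Result: 0.0851 × 4.552 × 10³² = 3.874 × 10³¹ m/s².

3.874 × 10³¹ m/s²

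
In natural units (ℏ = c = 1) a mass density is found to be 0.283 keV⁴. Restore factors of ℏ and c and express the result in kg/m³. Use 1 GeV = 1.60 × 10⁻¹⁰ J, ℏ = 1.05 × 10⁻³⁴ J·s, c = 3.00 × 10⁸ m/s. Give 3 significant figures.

6.59 × 10⁻⁵ kg/m³

Mass density is [E]/(c²[L]³) = [E]⁴/(ℏ³c⁵).
1 GeV⁴ → 1/(ℏ³c⁵) × (1 GeV in J)⁴ = 2.33 × 10²⁰ kg/m³.
Convert the energy scale: 0.283 keV⁴ = 2.83 × 10⁻²⁵ GeV⁴.
Result: 2.83 × 10⁻²⁵ × 2.33 × 10²⁰ = 6.59 × 10⁻⁵ kg/m³.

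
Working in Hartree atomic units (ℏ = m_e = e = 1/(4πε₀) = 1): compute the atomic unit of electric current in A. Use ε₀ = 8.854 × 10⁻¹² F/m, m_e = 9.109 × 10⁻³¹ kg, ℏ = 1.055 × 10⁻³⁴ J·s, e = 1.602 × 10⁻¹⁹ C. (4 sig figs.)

Dimensional analysis gives I_au = e E_h/ℏ = m_e e⁵/((4πε₀)²ℏ³).
E_h = 4.354 × 10⁻¹⁸ J
e·E_h/ℏ = 6.612 × 10⁻³ A

6.612 × 10⁻³ A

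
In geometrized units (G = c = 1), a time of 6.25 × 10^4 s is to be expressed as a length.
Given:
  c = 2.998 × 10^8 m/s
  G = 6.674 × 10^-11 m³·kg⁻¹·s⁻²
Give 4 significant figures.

Time → length via c.
6.25 × 10^4 s × (c) = 1.874 × 10^13 m

1.874 × 10^13 m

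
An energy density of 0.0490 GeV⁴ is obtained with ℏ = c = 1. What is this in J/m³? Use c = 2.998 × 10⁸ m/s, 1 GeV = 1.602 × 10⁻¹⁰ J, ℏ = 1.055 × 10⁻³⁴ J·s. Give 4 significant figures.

[E]/[L]³ = [E]⁴/(ℏc)³; restore (ℏc)⁻³.
1 GeV⁴ → 1/(ℏc)³ × (1 GeV in J)⁴ = 2.082 × 10³⁷ J/m³.
Result: 0.0490 × 2.082 × 10³⁷ = 1.020 × 10³⁶ J/m³.

1.020 × 10³⁶ J/m³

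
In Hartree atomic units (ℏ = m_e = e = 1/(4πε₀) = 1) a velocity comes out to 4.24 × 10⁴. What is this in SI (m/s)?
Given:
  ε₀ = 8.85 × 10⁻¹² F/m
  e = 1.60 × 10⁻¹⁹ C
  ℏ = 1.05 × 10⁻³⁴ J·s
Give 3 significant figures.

One atomic unit of velocity: v_au = e²/(4πε₀ℏ) = 2.19 × 10⁶ m/s.
4.24 × 10⁴ × 2.19 × 10⁶ m/s = 9.30 × 10¹⁰ m/s

9.30 × 10¹⁰ m/s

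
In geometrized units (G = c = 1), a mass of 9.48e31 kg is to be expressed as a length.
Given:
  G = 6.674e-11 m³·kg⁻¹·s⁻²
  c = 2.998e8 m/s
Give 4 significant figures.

7.039e4 m

In G = c = 1 units mass has dimensions of length; the conversion factor is G/c².
9.48e31 kg × (G/c²) = 7.039e4 m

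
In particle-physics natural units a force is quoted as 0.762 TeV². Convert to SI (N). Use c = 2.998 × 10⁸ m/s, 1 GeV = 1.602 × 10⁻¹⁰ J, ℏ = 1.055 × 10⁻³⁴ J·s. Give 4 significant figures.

Force is [E]/[L] = [E]²/(ℏc); restore (ℏc)⁻¹.
1 GeV² → 1/(ℏc) × (1 GeV in J)² = 8.114 × 10⁵ N.
Convert the energy scale: 0.762 TeV² = 7.62 × 10⁵ GeV².
Result: 7.62 × 10⁵ × 8.114 × 10⁵ = 6.183 × 10¹¹ N.

6.183 × 10¹¹ N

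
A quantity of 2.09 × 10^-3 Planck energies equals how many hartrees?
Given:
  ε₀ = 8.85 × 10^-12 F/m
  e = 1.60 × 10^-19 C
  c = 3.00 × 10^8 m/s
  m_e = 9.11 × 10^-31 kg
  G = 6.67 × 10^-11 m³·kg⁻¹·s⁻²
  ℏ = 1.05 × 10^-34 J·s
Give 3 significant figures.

9.34 × 10^23

Planck energy: E_P = √(ℏc⁵/G) = 1.96 × 10^9 J
hartree: E_h = m_e e⁴/(4πε₀ℏ)² = 4.38 × 10^-18 J
2.09 × 10^-3 × 1.96 × 10^9 / 4.38 × 10^-18 = 9.34 × 10^23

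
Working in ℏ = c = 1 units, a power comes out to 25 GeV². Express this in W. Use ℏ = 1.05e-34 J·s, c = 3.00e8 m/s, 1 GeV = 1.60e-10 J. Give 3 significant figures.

Power is [E]/[T] = [E]²/ℏ.
1 GeV² → 1/ℏ × (1 GeV in J)² = 2.44e14 W.
Result: 25 × 2.44e14 = 6.10e15 W.

6.10e15 W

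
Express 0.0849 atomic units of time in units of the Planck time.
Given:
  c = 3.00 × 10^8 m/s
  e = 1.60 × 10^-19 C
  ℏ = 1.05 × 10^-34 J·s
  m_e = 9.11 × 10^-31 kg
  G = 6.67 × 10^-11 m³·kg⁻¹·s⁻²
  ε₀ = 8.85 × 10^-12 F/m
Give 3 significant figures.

atomic unit of time: τ_au = (4πε₀)²ℏ³/(m_e e⁴) = 2.40 × 10^-17 s
Planck time: t_P = √(ℏG/c⁵) = 5.37 × 10^-44 s
0.0849 × 2.40 × 10^-17 / 5.37 × 10^-44 = 3.79 × 10^25

3.79 × 10^25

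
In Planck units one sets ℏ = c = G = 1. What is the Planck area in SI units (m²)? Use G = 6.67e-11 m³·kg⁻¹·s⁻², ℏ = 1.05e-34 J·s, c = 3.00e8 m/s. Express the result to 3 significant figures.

2.59e-70 m²

A_P = ℏG/c³
  = 7.00e-45 / 2.70e25
  = 2.59e-70 m²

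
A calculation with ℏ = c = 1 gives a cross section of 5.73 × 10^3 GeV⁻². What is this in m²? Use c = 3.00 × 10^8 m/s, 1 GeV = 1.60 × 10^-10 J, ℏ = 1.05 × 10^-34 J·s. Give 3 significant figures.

2.22 × 10^-28 m²

Area is [L]² = [E]⁻²·(ℏc)²; restore (ℏc)².
1 GeV⁻² → (ℏc)² × (1 GeV in J)⁻² = 3.88 × 10^-32 m².
Result: 5.73 × 10^3 × 3.88 × 10^-32 = 2.22 × 10^-28 m².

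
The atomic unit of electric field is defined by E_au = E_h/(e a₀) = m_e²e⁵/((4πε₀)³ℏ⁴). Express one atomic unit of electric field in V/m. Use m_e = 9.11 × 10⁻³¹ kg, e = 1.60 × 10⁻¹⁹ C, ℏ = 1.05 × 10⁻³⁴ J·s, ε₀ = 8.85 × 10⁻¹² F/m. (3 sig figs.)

E_au = E_h/(e a₀) = m_e²e⁵/((4πε₀)³ℏ⁴)
E_h = 4.38 × 10⁻¹⁸ J
a₀ = 5.26 × 10⁻¹¹ m
E_h/(e·a₀) = 5.20 × 10¹¹ V/m

5.20 × 10¹¹ V/m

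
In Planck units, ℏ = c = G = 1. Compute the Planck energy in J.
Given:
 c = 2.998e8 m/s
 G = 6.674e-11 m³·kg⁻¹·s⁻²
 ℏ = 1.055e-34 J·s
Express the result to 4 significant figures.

Dimensional analysis gives E_P = √(ℏc⁵/G).
  = √(3.828e18)
  = 1.957e9 J

1.957e9 J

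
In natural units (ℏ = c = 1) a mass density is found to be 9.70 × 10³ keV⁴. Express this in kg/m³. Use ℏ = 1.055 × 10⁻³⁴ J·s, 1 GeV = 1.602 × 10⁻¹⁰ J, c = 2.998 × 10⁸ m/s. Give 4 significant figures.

Mass density is [E]/(c²[L]³) = [E]⁴/(ℏ³c⁵).
1 GeV⁴ → 1/(ℏ³c⁵) × (1 GeV in J)⁴ = 2.316 × 10²⁰ kg/m³.
Convert the energy scale: 9.70 × 10³ keV⁴ = 9.70 × 10⁻²¹ GeV⁴.
Result: 9.70 × 10⁻²¹ × 2.316 × 10²⁰ = 2.246 kg/m³.

2.246 kg/m³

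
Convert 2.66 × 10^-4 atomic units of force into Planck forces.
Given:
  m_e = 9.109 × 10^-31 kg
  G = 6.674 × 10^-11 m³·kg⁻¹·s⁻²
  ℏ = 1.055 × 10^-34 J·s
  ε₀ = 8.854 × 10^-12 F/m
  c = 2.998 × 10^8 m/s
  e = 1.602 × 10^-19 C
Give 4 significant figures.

1.806 × 10^-55

atomic unit of force: F_au = E_h/a₀ = m_e²e⁶/((4πε₀)³ℏ⁴) = 8.220 × 10^-8 N
Planck force: F_P = c⁴/G = 1.210 × 10^44 N
2.66 × 10^-4 × 8.220 × 10^-8 / 1.210 × 10^44 = 1.806 × 10^-55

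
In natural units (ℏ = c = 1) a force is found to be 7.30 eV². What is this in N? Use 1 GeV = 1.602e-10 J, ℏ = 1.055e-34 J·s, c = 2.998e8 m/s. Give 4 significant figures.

5.923e-12 N

Force is [E]/[L] = [E]²/(ℏc); restore (ℏc)⁻¹.
1 GeV² → 1/(ℏc) × (1 GeV in J)² = 8.114e5 N.
Convert the energy scale: 7.30 eV² = 7.30e-18 GeV².
Result: 7.30e-18 × 8.114e5 = 5.923e-12 N.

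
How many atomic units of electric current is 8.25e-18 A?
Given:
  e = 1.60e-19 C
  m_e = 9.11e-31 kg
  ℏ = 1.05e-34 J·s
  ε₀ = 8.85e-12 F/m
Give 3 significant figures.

1.24e-15

atomic unit of electric current: I_au = e E_h/ℏ = m_e e⁵/((4πε₀)²ℏ³) = 6.67e-3 A.
8.25e-18 / 6.67e-3 = 1.24e-15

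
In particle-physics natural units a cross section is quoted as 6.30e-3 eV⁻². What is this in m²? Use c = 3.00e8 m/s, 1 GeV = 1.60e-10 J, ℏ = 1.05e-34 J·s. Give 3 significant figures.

Area is [L]² = [E]⁻²·(ℏc)²; restore (ℏc)².
1 GeV⁻² → (ℏc)² × (1 GeV in J)⁻² = 3.88e-32 m².
Convert the energy scale: 6.30e-3 eV⁻² = 6.30e15 GeV⁻².
Result: 6.30e15 × 3.88e-32 = 2.44e-16 m².

2.44e-16 m²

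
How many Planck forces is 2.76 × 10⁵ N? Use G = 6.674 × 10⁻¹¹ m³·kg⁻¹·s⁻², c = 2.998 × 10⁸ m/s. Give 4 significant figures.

Planck force: F_P = c⁴/G = 1.210 × 10⁴⁴ N.
2.76 × 10⁵ / 1.210 × 10⁴⁴ = 2.280 × 10⁻³⁹

2.280 × 10⁻³⁹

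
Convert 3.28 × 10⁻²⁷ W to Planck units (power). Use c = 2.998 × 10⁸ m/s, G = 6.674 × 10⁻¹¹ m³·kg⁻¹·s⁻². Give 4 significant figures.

Planck power: P_P = c⁵/G = 3.629 × 10⁵² W.
3.28 × 10⁻²⁷ / 3.629 × 10⁵² = 9.039 × 10⁻⁸⁰

9.039 × 10⁻⁸⁰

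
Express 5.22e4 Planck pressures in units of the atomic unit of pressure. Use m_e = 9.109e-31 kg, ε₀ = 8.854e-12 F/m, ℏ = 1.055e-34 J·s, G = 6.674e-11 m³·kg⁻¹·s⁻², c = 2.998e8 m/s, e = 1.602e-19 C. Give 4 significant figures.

Planck pressure: p_P = c⁷/(ℏG²) = 4.632e113 Pa
atomic unit of pressure: P_au = E_h/a₀³ = m_e⁴e¹⁰/((4πε₀)⁵ℏ⁸) = 2.929e13 Pa
5.22e4 × 4.632e113 / 2.929e13 = 8.255e104

8.255e104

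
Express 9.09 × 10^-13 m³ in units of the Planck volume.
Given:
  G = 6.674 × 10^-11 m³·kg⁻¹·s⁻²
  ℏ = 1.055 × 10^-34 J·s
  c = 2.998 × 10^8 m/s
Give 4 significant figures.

Planck volume: V_P = (ℏG/c³)^(3/2) = 4.224 × 10^-105 m³.
9.09 × 10^-13 / 4.224 × 10^-105 = 2.152 × 10^92

2.152 × 10^92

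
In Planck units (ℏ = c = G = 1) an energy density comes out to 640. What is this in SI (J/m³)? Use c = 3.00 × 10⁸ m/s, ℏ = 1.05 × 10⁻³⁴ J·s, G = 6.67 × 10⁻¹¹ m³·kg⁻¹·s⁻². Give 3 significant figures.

One Planck energy density: u_P = c⁷/(ℏG²) = 4.68 × 10¹¹³ J/m³.
640 × 4.68 × 10¹¹³ J/m³ = 3.00 × 10¹¹⁶ J/m³

3.00 × 10¹¹⁶ J/m³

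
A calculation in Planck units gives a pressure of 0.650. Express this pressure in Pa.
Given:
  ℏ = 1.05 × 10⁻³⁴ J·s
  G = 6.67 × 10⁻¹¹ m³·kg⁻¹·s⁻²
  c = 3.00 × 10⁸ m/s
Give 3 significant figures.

3.04 × 10¹¹³ Pa

One Planck pressure: p_P = c⁷/(ℏG²) = 4.68 × 10¹¹³ Pa.
0.650 × 4.68 × 10¹¹³ Pa = 3.04 × 10¹¹³ Pa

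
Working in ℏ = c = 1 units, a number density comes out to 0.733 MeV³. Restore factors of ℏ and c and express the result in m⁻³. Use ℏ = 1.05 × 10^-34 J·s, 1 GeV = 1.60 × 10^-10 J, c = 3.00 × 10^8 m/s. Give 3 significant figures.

9.61 × 10^37 m⁻³

Number density is [L]⁻³ = [E]³/(ℏc)³.
1 GeV³ → 1/(ℏc)³ × (1 GeV in J)³ = 1.31 × 10^47 m⁻³.
Convert the energy scale: 0.733 MeV³ = 7.33 × 10^-10 GeV³.
Result: 7.33 × 10^-10 × 1.31 × 10^47 = 9.61 × 10^37 m⁻³.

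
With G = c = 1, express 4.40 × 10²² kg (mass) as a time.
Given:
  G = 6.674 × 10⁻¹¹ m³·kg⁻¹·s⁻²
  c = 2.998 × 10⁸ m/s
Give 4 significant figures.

1.090 × 10⁻¹³ s

Mass → time via G/c³.
4.40 × 10²² kg × (G/c³) = 1.090 × 10⁻¹³ s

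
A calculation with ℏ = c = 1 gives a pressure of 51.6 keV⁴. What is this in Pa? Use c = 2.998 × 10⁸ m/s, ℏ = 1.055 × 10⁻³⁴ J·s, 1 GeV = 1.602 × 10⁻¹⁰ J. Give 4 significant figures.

Pressure is [E]/[L]³ = [E]⁴/(ℏc)³.
1 GeV⁴ → 1/(ℏc)³ × (1 GeV in J)⁴ = 2.082 × 10³⁷ Pa.
Convert the energy scale: 51.6 keV⁴ = 5.16 × 10⁻²³ GeV⁴.
Result: 5.16 × 10⁻²³ × 2.082 × 10³⁷ = 1.074 × 10¹⁵ Pa.

1.074 × 10¹⁵ Pa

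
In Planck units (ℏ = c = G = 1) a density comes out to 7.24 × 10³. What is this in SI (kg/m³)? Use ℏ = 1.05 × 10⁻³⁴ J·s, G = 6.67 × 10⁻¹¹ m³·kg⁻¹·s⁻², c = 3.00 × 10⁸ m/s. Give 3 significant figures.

One Planck density: ρ_P = c⁵/(ℏG²) = 5.20 × 10⁹⁶ kg/m³.
7.24 × 10³ × 5.20 × 10⁹⁶ kg/m³ = 3.77 × 10¹⁰⁰ kg/m³

3.77 × 10¹⁰⁰ kg/m³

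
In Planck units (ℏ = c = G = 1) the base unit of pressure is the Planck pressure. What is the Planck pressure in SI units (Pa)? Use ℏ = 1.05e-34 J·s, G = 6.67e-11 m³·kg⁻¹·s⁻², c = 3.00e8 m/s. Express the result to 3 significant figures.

p_P = c⁷/(ℏG²)
  = 2.19e59 / 4.67e-55
  = 4.68e113 Pa

4.68e113 Pa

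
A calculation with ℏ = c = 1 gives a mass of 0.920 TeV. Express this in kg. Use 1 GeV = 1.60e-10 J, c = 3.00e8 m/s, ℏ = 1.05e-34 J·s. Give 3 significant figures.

Mass is [E]/c²; divide by c².
1 GeV → 1/c² × (1 GeV in J) = 1.78e-27 kg.
Convert the energy scale: 0.920 TeV = 920 GeV.
Result: 920 × 1.78e-27 = 1.64e-24 kg.

1.64e-24 kg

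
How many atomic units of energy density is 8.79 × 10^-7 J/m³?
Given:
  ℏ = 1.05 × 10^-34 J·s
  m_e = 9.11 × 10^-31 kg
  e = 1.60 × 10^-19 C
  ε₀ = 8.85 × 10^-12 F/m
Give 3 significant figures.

2.92 × 10^-20

atomic unit of energy density: u_au = E_h/a₀³ = m_e⁴e¹⁰/((4πε₀)⁵ℏ⁸) = 3.01 × 10^13 J/m³.
8.79 × 10^-7 / 3.01 × 10^13 = 2.92 × 10^-20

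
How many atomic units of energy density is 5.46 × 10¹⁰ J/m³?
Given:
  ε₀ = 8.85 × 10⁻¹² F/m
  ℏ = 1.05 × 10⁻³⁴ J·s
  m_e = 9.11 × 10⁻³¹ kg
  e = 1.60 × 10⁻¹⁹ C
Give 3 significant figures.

1.81 × 10⁻³

atomic unit of energy density: u_au = E_h/a₀³ = m_e⁴e¹⁰/((4πε₀)⁵ℏ⁸) = 3.01 × 10¹³ J/m³.
5.46 × 10¹⁰ / 3.01 × 10¹³ = 1.81 × 10⁻³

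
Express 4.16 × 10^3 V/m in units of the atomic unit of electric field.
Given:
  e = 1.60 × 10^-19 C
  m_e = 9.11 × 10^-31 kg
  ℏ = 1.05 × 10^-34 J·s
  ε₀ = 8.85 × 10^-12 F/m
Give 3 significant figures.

7.99 × 10^-9

atomic unit of electric field: E_au = E_h/(e a₀) = m_e²e⁵/((4πε₀)³ℏ⁴) = 5.20 × 10^11 V/m.
4.16 × 10^3 / 5.20 × 10^11 = 7.99 × 10^-9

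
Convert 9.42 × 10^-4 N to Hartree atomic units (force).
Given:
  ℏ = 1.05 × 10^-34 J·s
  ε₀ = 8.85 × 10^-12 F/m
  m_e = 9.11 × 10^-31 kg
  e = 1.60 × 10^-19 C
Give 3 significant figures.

1.13 × 10^4

atomic unit of force: F_au = E_h/a₀ = m_e²e⁶/((4πε₀)³ℏ⁴) = 8.33 × 10^-8 N.
9.42 × 10^-4 / 8.33 × 10^-8 = 1.13 × 10^4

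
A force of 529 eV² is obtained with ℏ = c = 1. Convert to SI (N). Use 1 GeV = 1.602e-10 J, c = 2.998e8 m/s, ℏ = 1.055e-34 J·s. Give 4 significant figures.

Force is [E]/[L] = [E]²/(ℏc); restore (ℏc)⁻¹.
1 GeV² → 1/(ℏc) × (1 GeV in J)² = 8.114e5 N.
Convert the energy scale: 529 eV² = 5.29e-16 GeV².
Result: 5.29e-16 × 8.114e5 = 4.292e-10 N.

4.292e-10 N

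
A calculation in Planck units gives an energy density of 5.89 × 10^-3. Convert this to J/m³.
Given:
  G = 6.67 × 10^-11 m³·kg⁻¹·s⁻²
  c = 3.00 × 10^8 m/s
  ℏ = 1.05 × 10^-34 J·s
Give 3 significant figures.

2.76 × 10^111 J/m³

One Planck energy density: u_P = c⁷/(ℏG²) = 4.68 × 10^113 J/m³.
5.89 × 10^-3 × 4.68 × 10^113 J/m³ = 2.76 × 10^111 J/m³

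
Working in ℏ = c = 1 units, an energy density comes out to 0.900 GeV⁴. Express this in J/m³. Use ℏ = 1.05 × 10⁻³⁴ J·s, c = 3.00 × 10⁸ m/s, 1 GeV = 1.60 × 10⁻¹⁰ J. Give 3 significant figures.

[E]/[L]³ = [E]⁴/(ℏc)³; restore (ℏc)⁻³.
1 GeV⁴ → 1/(ℏc)³ × (1 GeV in J)⁴ = 2.10 × 10³⁷ J/m³.
Result: 0.900 × 2.10 × 10³⁷ = 1.89 × 10³⁷ J/m³.

1.89 × 10³⁷ J/m³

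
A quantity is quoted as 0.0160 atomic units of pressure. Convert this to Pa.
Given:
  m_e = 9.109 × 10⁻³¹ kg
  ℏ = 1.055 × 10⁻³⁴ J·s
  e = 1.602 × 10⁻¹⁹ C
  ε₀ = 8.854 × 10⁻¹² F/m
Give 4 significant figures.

4.687 × 10¹¹ Pa

One atomic unit of pressure: P_au = E_h/a₀³ = m_e⁴e¹⁰/((4πε₀)⁵ℏ⁸) = 2.929 × 10¹³ Pa.
0.0160 × 2.929 × 10¹³ Pa = 4.687 × 10¹¹ Pa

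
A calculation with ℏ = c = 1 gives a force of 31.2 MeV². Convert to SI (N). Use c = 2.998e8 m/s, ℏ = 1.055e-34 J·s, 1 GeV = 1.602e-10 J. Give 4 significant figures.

Force is [E]/[L] = [E]²/(ℏc); restore (ℏc)⁻¹.
1 GeV² → 1/(ℏc) × (1 GeV in J)² = 8.114e5 N.
Convert the energy scale: 31.2 MeV² = 3.12e-5 GeV².
Result: 3.12e-5 × 8.114e5 = 25.32 N.

25.32 N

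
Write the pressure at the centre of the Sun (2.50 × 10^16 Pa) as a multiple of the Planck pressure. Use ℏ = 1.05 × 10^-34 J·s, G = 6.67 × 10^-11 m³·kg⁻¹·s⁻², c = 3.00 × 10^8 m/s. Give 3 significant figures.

Planck pressure: p_P = c⁷/(ℏG²) = 4.68 × 10^113 Pa.
2.50 × 10^16 / 4.68 × 10^113 = 5.34 × 10^-98

5.34 × 10^-98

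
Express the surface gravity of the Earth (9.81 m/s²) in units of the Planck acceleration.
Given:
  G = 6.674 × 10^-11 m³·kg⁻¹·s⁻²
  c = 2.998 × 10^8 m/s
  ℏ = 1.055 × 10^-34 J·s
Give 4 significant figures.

1.764 × 10^-51

Planck acceleration: a_P = √(c⁷/(ℏG)) = 5.560 × 10^51 m/s².
9.81 / 5.560 × 10^51 = 1.764 × 10^-51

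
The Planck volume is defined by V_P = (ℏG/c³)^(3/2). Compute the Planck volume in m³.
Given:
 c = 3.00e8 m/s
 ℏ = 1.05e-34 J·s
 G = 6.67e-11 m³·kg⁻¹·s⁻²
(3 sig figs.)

V_P = (ℏG/c³)^(3/2)
  = √(1.75e-209)
  = 4.18e-105 m³

4.18e-105 m³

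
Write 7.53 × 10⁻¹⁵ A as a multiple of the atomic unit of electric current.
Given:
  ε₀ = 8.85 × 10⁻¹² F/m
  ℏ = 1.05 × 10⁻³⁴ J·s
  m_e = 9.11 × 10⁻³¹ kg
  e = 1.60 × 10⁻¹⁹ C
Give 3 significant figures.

atomic unit of electric current: I_au = e E_h/ℏ = m_e e⁵/((4πε₀)²ℏ³) = 6.67 × 10⁻³ A.
7.53 × 10⁻¹⁵ / 6.67 × 10⁻³ = 1.13 × 10⁻¹²

1.13 × 10⁻¹²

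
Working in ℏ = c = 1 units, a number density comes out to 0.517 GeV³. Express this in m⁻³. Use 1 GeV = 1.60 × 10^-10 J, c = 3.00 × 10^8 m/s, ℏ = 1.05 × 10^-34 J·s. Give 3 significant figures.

6.78 × 10^46 m⁻³

Number density is [L]⁻³ = [E]³/(ℏc)³.
1 GeV³ → 1/(ℏc)³ × (1 GeV in J)³ = 1.31 × 10^47 m⁻³.
Result: 0.517 × 1.31 × 10^47 = 6.78 × 10^46 m⁻³.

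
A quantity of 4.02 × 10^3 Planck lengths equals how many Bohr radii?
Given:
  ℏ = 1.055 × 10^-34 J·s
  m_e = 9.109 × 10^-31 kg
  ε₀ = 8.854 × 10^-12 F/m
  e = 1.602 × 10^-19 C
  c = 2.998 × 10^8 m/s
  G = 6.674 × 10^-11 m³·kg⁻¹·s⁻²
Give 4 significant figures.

1.227 × 10^-21

Planck length: ℓ_P = √(ℏG/c³) = 1.616 × 10^-35 m
Bohr radius: a₀ = 4πε₀ℏ²/(m_e e²) = 5.297 × 10^-11 m
4.02 × 10^3 × 1.616 × 10^-35 / 5.297 × 10^-11 = 1.227 × 10^-21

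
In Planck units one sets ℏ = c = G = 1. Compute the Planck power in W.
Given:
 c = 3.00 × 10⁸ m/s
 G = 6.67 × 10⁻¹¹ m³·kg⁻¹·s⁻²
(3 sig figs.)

3.64 × 10⁵² W

P_P = c⁵/G
  = 2.43 × 10⁴² / 6.67 × 10⁻¹¹
  = 3.64 × 10⁵² W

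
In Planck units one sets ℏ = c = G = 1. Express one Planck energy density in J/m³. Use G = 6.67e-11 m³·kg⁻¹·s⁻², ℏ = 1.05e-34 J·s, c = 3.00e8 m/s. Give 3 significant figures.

4.68e113 J/m³

u_P = c⁷/(ℏG²)
  = 2.19e59 / 4.67e-55
  = 4.68e113 J/m³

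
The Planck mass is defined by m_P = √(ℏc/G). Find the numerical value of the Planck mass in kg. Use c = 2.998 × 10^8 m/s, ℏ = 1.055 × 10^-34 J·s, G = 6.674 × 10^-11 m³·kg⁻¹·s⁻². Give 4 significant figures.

m_P = √(ℏc/G)
  = √(4.739 × 10^-16)
  = 2.177 × 10^-8 kg

2.177 × 10^-8 kg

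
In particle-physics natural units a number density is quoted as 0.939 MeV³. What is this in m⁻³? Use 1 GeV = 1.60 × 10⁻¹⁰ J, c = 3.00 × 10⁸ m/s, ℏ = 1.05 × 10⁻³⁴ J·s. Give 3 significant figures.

Number density is [L]⁻³ = [E]³/(ℏc)³.
1 GeV³ → 1/(ℏc)³ × (1 GeV in J)³ = 1.31 × 10⁴⁷ m⁻³.
Convert the energy scale: 0.939 MeV³ = 9.39 × 10⁻¹⁰ GeV³.
Result: 9.39 × 10⁻¹⁰ × 1.31 × 10⁴⁷ = 1.23 × 10³⁸ m⁻³.

1.23 × 10³⁸ m⁻³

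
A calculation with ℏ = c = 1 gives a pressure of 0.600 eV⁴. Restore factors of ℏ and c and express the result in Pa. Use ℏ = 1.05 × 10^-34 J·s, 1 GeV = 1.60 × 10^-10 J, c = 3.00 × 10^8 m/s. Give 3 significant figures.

Pressure is [E]/[L]³ = [E]⁴/(ℏc)³.
1 GeV⁴ → 1/(ℏc)³ × (1 GeV in J)⁴ = 2.10 × 10^37 Pa.
Convert the energy scale: 0.600 eV⁴ = 6.00 × 10^-37 GeV⁴.
Result: 6.00 × 10^-37 × 2.10 × 10^37 = 12.6 Pa.

12.6 Pa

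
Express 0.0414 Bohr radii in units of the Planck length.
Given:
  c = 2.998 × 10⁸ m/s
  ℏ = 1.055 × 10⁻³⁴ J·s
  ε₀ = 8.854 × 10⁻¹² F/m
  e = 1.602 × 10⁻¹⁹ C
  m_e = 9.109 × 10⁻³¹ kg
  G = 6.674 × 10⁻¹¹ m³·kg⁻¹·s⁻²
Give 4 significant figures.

1.357 × 10²³

Bohr radius: a₀ = 4πε₀ℏ²/(m_e e²) = 5.297 × 10⁻¹¹ m
Planck length: ℓ_P = √(ℏG/c³) = 1.616 × 10⁻³⁵ m
0.0414 × 5.297 × 10⁻¹¹ / 1.616 × 10⁻³⁵ = 1.357 × 10²³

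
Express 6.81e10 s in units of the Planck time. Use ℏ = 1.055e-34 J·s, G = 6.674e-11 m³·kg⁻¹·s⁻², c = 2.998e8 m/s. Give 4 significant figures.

Planck time: t_P = √(ℏG/c⁵) = 5.392e-44 s.
6.81e10 / 5.392e-44 = 1.263e54

1.263e54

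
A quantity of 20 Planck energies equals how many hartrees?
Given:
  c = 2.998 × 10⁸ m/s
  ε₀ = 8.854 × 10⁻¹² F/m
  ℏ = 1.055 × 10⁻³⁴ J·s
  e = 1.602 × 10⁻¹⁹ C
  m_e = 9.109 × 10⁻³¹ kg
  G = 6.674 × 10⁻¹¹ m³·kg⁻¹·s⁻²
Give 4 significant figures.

Planck energy: E_P = √(ℏc⁵/G) = 1.957 × 10⁹ J
hartree: E_h = m_e e⁴/(4πε₀ℏ)² = 4.354 × 10⁻¹⁸ J
20 × 1.957 × 10⁹ / 4.354 × 10⁻¹⁸ = 8.987 × 10²⁷

8.987 × 10²⁷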